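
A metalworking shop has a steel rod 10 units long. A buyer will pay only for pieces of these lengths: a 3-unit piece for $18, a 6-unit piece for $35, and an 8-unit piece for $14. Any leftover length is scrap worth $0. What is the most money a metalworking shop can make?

54

Let best[k] be the best obtainable value from length k. For each k, try every first piece i and keep the best of price[i] + best[k−i].
best[1] = 0
best[2] = 0
best[3] = 18
best[4] = 18
best[5] = 18
best[6] = max(18+18, 35+0) = 36
best[7] = max(18+18, 35+0) = 36
best[8] = max(18+18, 35+0, 14+0) = 36
best[9] = max(18+36, 35+18, 14+0) = 54
best[10] = max(18+36, 35+18, 14+0) = 54
One optimal cutting: pieces 3 + 3 + 3 with 1 unit of scrap → $54.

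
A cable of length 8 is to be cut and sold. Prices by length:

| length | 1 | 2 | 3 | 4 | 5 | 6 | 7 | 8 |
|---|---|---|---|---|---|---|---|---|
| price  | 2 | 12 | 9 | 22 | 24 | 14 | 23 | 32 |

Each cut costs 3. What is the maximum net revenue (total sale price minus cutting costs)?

Consider every possible first cut. v[k] is the best of p[i]+v[k−i] over all sellable i≤k, charging 3 whenever i<k.
v[1] = 2
v[2] = 12
v[3] = 11  (first piece 1, then v[2]=12)
v[4] = 22
v[5] = 24
v[6] = 31  (first piece 2, then v[4]=22)
v[7] = 33  (first piece 2, then v[5]=24)
v[8] = 41  (first piece 4, then v[4]=22)
One optimal plan: pieces 4 + 4 (1 cut) → 44 − 3 = 41.

41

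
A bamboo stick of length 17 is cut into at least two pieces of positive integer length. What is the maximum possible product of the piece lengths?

486

Define P[k] = max over 1≤i<k of i · max(k−i, P[k−i]); the inner max lets the remainder stay uncut if that's better.
P[2] = 1*max(1,0) = 1*1 = 1
P[3] = max(1*2, 2*1) = 2
P[4] = max(1*3, 2*2, 3*1) = 4
P[5] = max(1*4, 2*3, 3*2, 4*1) = 6
P[6] = max(1*6, 2*4, 3*3, 4*2, 5*1) = 9
P[7] = max(1*9, 2*6, 3*4, 4*3, 5*2, 6*1) = 12
P[8] = max(1*12, 2*9, 3*6, …, 6*2, 7*1) = 18
P[9] = max(1*18, 2*12, 3*9, …, 7*2, 8*1) = 27
P[10] = max(1*27, 2*18, 3*12, …, 8*2, 9*1) = 36
P[11] = max(1*36, 2*27, 3*18, …, 9*2, 10*1) = 54
P[12] = max(1*54, 2*36, 3*27, …, 10*2, 11*1) = 81
P[13] = max(1*81, 2*54, 3*36, …, 11*2, 12*1) = 108
P[14] = max(1*108, 2*81, 3*54, …, 12*2, 13*1) = 162
P[15] = max(1*162, 2*108, 3*81, …, 13*2, 14*1) = 243
P[16] = max(1*243, 2*162, 3*108, …, 14*2, 15*1) = 324
P[17] = max(1*324, 2*243, 3*162, …, 15*2, 16*1) = 486
One optimal split: 3 + 3 + 3 + 3 + 3 + 2; product 3*3*3*3*3*2 = 486.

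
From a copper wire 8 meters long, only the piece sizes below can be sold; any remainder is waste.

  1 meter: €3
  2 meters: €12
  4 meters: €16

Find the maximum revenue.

48

Consider every possible first cut. best[k] is the best of p[i]+best[k−i] over all sellable i≤k.
best[1] = 3
best[2] = 12
best[3] = 15  (first piece 1, then best[2]=12)
best[4] = 24  (first piece 2, then best[2]=12)
best[5] = 27  (first piece 1, then best[4]=24)
best[6] = 36  (first piece 2, then best[4]=24)
best[7] = 39  (first piece 1, then best[6]=36)
best[8] = 48  (first piece 2, then best[6]=36)
One optimal cutting: 2 + 2 + 2 + 2 → €48.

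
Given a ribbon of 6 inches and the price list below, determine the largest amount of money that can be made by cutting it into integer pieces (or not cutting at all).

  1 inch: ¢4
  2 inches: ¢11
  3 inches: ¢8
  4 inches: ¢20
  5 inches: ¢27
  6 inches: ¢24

Build best[k] bottom-up: best[k] = max over allowed piece i of (p[i] + best[k−i]).
best[1] = 4
best[2] = max(4+4, 11+0) = 11
best[3] = max(4+11, 11+4, 8+0) = 15
best[4] = max(4+15, 11+11, 8+4, 20+0) = 22
best[5] = max(4+22, 11+15, 8+11, 20+4, 27+0) = 27
best[6] = max(4+27, 11+22, 8+15, 20+11, 27+4, 24+0) = 33
One optimal cutting: 2 + 2 + 2 → ¢11 + ¢11 + ¢11 = ¢33.

33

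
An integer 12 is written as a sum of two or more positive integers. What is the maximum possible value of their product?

81

Fill m[k] for k=2..12: at each k try every first piece i and multiply by the better of (k−i) uncut or m[k−i].
Small cases: m[2]=1, m[3]=2, m[4]=4.
m[5] = max(1*4, 2*3, 3*2, 4*1) = 6
m[6] = max(1*6, 2*4, 3*3, 4*2, 5*1) = 9
m[7] = max(1*9, 2*6, 3*4, 4*3, 5*2, 6*1) = 12
m[8] = max(1*12, 2*9, 3*6, …, 6*2, 7*1) = 18
m[9] = max(1*18, 2*12, 3*9, …, 7*2, 8*1) = 27
m[10] = max(1*27, 2*18, 3*12, …, 8*2, 9*1) = 36
m[11] = max(1*36, 2*27, 3*18, …, 9*2, 10*1) = 54
m[12] = max(1*54, 2*36, 3*27, …, 10*2, 11*1) = 81
One optimal split: 3 + 3 + 3 + 3; product 3*3*3*3 = 81.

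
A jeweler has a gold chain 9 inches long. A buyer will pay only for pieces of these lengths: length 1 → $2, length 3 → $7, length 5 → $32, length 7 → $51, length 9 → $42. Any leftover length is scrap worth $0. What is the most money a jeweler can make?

55

Build r[k] bottom-up: r[k] = max over allowed piece i of (p[i] + r[k−i]).
r[1] = 2
r[2] = 4  (first piece 1, then r[1]=2)
r[3] = max(2+4, 7+0) = 7
r[4] = max(2+7, 7+2) = 9
r[5] = max(2+9, 7+4, 32+0) = 32
r[6] = max(2+32, 7+7, 32+2) = 34
r[7] = max(2+34, 7+9, 32+4, 51+0) = 51
r[8] = max(2+51, 7+32, 32+7, 51+2) = 53
r[9] = max(2+53, 7+34, 32+9, 51+4, 42+0) = 55
One optimal cutting: 7 + 1 + 1 → $55.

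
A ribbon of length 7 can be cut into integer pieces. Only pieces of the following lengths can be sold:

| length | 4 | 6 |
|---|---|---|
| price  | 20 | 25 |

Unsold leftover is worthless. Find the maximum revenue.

25

Consider every possible first cut. r[k] is the best of p[i]+r[k−i] over all sellable i≤k.
r[1] = 0
r[2] = 0
r[3] = 0
r[4] = 20
r[5] = 20
r[6] = 25
r[7] = 25
One optimal cutting: pieces 6 with 1 inch of scrap → ¢25.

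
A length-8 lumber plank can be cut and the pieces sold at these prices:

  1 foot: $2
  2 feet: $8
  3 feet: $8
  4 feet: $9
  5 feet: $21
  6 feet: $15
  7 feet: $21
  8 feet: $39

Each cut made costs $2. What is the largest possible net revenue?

Consider every possible first cut. r[k] is the best of p[i]+r[k−i] over all sellable i≤k, charging 2 whenever i<k.
r[1] = 2
r[2] = max(2+2-2, 8+0) = 8
r[3] = max(2+8-2, 8+2-2, 8+0) = 8
r[4] = max(2+8-2, 8+8-2, 8+2-2, 9+0) = 14
r[5] = max(2+14-2, 8+8-2, 8+8-2, 9+2-2, 21+0) = 21
r[6] = max(2+21-2, 8+14-2, 8+8-2, 9+8-2, 21+2-2, 15+0) = 21
r[7] = max(2+21-2, 8+21-2, 8+14-2, …, 15+2-2, 21+0) = 27
r[8] = max(2+27-2, 8+21-2, 8+21-2, …, 21+2-2, 39+0) = 39
Best is to make no cuts and sell whole for $39.

39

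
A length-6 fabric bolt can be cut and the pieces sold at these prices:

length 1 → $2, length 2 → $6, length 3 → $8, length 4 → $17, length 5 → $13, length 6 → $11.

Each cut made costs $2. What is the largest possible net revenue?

21

Build r[k] bottom-up: r[k] = max over allowed piece i of (p[i] + r[k−i]) − 2 per cut.
r[1] = 2
r[2] = max(2+2-2, 6+0) = 6
r[3] = max(2+6-2, 6+2-2, 8+0) = 8
r[4] = max(2+8-2, 6+6-2, 8+2-2, 17+0) = 17
r[5] = max(2+17-2, 6+8-2, 8+6-2, 17+2-2, 13+0) = 17
r[6] = max(2+17-2, 6+17-2, 8+8-2, 17+6-2, 13+2-2, 11+0) = 21
One optimal plan: pieces 4 + 2 (1 cut) → $23 − $2 = $21.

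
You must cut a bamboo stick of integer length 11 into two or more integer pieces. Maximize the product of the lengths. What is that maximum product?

Let m[k] be the best product for length k (with at least one cut). For each first piece i, the rest contributes max(k−i, m[k−i]).
m[2] = 1×max(1,0) = 1×1 = 1
m[3] = 1×max(2,1) = 1×2 = 2
m[4] = 2×max(2,1) = 2×2 = 4
m[5] = 2×max(3,2) = 2×3 = 6
m[6] = 3×max(3,2) = 3×3 = 9
m[7] = 2×max(5,6) = 2×6 = 12
m[8] = 2×max(6,9) = 2×9 = 18
m[9] = 3×max(6,9) = 3×9 = 27
m[10] = 2×max(8,18) = 2×18 = 36
m[11] = 2×max(9,27) = 2×27 = 54
One optimal split: 3 + 3 + 3 + 2; product 3×3×3×2 = 54.

54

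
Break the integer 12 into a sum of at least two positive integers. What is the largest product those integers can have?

Define f[k] = max over 1≤i<k of i · max(k−i, f[k−i]); the inner max lets the remainder stay uncut if that's better.
f[2] = 1·max(1,0) = 1·1 = 1
f[3] = 1·max(2,1) = 1·2 = 2
f[4] = 2·max(2,1) = 2·2 = 4
f[5] = 2·max(3,2) = 2·3 = 6
f[6] = 3·max(3,2) = 3·3 = 9
f[7] = 2·max(5,6) = 2·6 = 12
f[8] = 2·max(6,9) = 2·9 = 18
f[9] = 3·max(6,9) = 3·9 = 27
f[10] = 2·max(8,18) = 2·18 = 36
f[11] = 2·max(9,27) = 2·27 = 54
f[12] = 3·max(9,27) = 3·27 = 81
One optimal split: 3 + 3 + 3 + 3; product 3·3·3·3 = 81.

81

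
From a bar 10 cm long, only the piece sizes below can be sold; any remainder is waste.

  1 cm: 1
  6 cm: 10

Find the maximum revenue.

Build best[k] bottom-up: best[k] = max over allowed piece i of (p[i] + best[k−i]).
best[1] = 1
best[2] = 2  (first piece 1, then best[1]=1)
best[3] = 3  (first piece 1, then best[2]=2)
best[4] = 4  (first piece 1, then best[3]=3)
best[5] = 5  (first piece 1, then best[4]=4)
best[6] = 10
best[7] = 11  (first piece 1, then best[6]=10)
best[8] = 12  (first piece 1, then best[7]=11)
best[9] = 13  (first piece 1, then best[8]=12)
best[10] = 14  (first piece 1, then best[9]=13)
One optimal cutting: 6 + 1 + 1 + 1 + 1 → 14.

14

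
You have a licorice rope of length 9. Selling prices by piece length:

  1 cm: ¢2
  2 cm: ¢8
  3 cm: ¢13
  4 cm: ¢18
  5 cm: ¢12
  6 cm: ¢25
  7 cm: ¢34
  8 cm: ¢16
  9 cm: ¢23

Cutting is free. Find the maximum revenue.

42

Let best[k] be the best obtainable value from length k. For each k, try every first piece i and keep the best of price[i] + best[k−i].
best[1] = 2
best[2] = max(2+2, 8+0) = 8
best[3] = max(2+8, 8+2, 13+0) = 13
best[4] = max(2+13, 8+8, 13+2, 18+0) = 18
best[5] = max(2+18, 8+13, 13+8, 18+2, 12+0) = 21
best[6] = max(2+21, 8+18, 13+13, 18+8, 12+2, 25+0) = 26
best[7] = max(2+26, 8+21, 13+18, …, 25+2, 34+0) = 34
best[8] = max(2+34, 8+26, 13+21, …, 34+2, 16+0) = 36
best[9] = max(2+36, 8+34, 13+26, …, 16+2, 23+0) = 42
One optimal cutting: 7 + 2 → ¢34 + ¢8 = ¢42.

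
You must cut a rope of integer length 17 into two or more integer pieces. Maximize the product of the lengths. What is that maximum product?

Let m[k] be the best product for length k (with at least one cut). For each first piece i, the rest contributes max(k−i, m[k−i]).
m[2] = 1*max(1,0) = 1*1 = 1
m[3] = 1*max(2,1) = 1*2 = 2
m[4] = 2*max(2,1) = 2*2 = 4
m[5] = 2*max(3,2) = 2*3 = 6
m[6] = 3*max(3,2) = 3*3 = 9
m[7] = 2*max(5,6) = 2*6 = 12
m[8] = 2*max(6,9) = 2*9 = 18
m[9] = 3*max(6,9) = 3*9 = 27
m[10] = 2*max(8,18) = 2*18 = 36
m[11] = 2*max(9,27) = 2*27 = 54
m[12] = 3*max(9,27) = 3*27 = 81
m[13] = 2*max(11,54) = 2*54 = 108
m[14] = 2*max(12,81) = 2*81 = 162
m[15] = 3*max(12,81) = 3*81 = 243
m[16] = 2*max(14,162) = 2*162 = 324
m[17] = 2*max(15,243) = 2*243 = 486
One optimal split: 3 + 3 + 3 + 3 + 3 + 2; product 3*3*3*3*3*2 = 486.

486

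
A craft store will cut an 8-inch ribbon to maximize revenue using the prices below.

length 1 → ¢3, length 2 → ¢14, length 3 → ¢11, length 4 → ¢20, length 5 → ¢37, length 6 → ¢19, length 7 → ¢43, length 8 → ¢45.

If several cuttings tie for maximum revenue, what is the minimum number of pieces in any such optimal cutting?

Let r[k] be the best obtainable value from length k. For each k, try every first piece i and keep the best of price[i] + r[k−i].
r[1] = 3
r[2] = 14
r[3] = 17  (first piece 1, then r[2]=14)
r[4] = 28  (first piece 2, then r[2]=14)
r[5] = 37
r[6] = 42  (first piece 2, then r[4]=28)
r[7] = 51  (first piece 2, then r[5]=37)
r[8] = 56  (first piece 2, then r[6]=42)
Maximum revenue is ¢56.
Now minimize piece count subject to staying optimal: for each k, pieces[k] = 1 + min over i with p[i]+r[k−i]=r[k] of pieces[k−i].
pieces[5] = 1
pieces[6] = 3
pieces[7] = 2
pieces[8] = 4

4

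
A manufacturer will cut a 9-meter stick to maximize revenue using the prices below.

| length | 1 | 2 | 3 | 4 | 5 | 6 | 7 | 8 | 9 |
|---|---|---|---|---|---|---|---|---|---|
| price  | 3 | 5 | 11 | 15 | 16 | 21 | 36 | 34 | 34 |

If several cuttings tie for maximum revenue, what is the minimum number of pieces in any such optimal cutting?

3

Build r[k] bottom-up: r[k] = max over allowed piece i of (p[i] + r[k−i]).
r[1] = 3
r[2] = 6  (first piece 1, then r[1]=3)
r[3] = 11
r[4] = 15
r[5] = 18  (first piece 1, then r[4]=15)
r[6] = 22  (first piece 3, then r[3]=11)
r[7] = 36
r[8] = 39  (first piece 1, then r[7]=36)
r[9] = 42  (first piece 1, then r[8]=39)
Maximum revenue is 42.
Now minimize piece count subject to staying optimal: for each k, pieces[k] = 1 + min over i with p[i]+r[k−i]=r[k] of pieces[k−i].
pieces[6] = 2
pieces[7] = 1
pieces[8] = 2
pieces[9] = 3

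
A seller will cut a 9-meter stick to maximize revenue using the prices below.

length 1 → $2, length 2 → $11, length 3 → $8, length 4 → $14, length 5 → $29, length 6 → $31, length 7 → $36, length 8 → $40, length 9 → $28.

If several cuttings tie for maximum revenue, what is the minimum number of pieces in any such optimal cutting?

Let r[k] be the best obtainable value from length k. For each k, try every first piece i and keep the best of price[i] + r[k−i].
r[1] = 2
r[2] = 11
r[3] = 13  (first piece 1, then r[2]=11)
r[4] = 22  (first piece 2, then r[2]=11)
r[5] = 29
r[6] = 33  (first piece 2, then r[4]=22)
r[7] = 40  (first piece 2, then r[5]=29)
r[8] = 44  (first piece 2, then r[6]=33)
r[9] = 51  (first piece 2, then r[7]=40)
Maximum revenue is $51.
Now minimize piece count subject to staying optimal: for each k, pieces[k] = 1 + min over i with p[i]+r[k−i]=r[k] of pieces[k−i].
pieces[6] = 3
pieces[7] = 2
pieces[8] = 4
pieces[9] = 3

3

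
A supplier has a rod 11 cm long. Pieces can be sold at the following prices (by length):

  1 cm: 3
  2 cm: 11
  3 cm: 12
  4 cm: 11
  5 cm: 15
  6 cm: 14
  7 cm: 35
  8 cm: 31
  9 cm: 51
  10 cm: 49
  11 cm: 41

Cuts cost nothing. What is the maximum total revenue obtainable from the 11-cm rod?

62

Let best[k] be the best obtainable value from length k. For each k, try every first piece i and keep the best of price[i] + best[k−i].
best[1] = 3
best[2] = 11
best[3] = 14  (first piece 1, then best[2]=11)
best[4] = 22  (first piece 2, then best[2]=11)
best[5] = 25  (first piece 1, then best[4]=22)
best[6] = 33  (first piece 2, then best[4]=22)
best[7] = 36  (first piece 1, then best[6]=33)
best[8] = 44  (first piece 2, then best[6]=33)
best[9] = 51
best[10] = 55  (first piece 2, then best[8]=44)
best[11] = 62  (first piece 2, then best[9]=51)
One optimal cutting: 9 + 2 → 51 + 11 = 62.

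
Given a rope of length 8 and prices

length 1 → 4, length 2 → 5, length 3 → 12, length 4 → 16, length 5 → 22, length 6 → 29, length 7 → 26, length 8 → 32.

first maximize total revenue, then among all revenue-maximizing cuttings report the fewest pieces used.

3

Let r[k] be the best obtainable value from length k. For each k, try every first piece i and keep the best of price[i] + r[k−i].
r[1] = 4
r[2] = max(4+4, 5+0) = 8
r[3] = max(4+8, 5+4, 12+0) = 12
r[4] = max(4+12, 5+8, 12+4, 16+0) = 16
r[5] = max(4+16, 5+12, 12+8, 16+4, 22+0) = 22
r[6] = max(4+22, 5+16, 12+12, 16+8, 22+4, 29+0) = 29
r[7] = max(4+29, 5+22, 12+16, …, 29+4, 26+0) = 33
r[8] = max(4+33, 5+29, 12+22, …, 26+4, 32+0) = 37
Maximum revenue is 37.
Now minimize piece count subject to staying optimal: for each k, pieces[k] = 1 + min over i with p[i]+r[k−i]=r[k] of pieces[k−i].
pieces[5] = 1
pieces[6] = 1
pieces[7] = 2
pieces[8] = 3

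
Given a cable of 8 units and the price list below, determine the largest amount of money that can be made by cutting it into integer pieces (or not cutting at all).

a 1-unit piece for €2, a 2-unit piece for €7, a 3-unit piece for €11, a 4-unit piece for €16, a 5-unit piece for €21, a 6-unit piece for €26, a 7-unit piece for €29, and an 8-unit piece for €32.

33

Build R[k] bottom-up: R[k] = max over allowed piece i of (p[i] + R[k−i]).
R[1] = 2
R[2] = max(2+2, 7+0) = 7
R[3] = max(2+7, 7+2, 11+0) = 11
R[4] = max(2+11, 7+7, 11+2, 16+0) = 16
R[5] = max(2+16, 7+11, 11+7, 16+2, 21+0) = 21
R[6] = max(2+21, 7+16, 11+11, 16+7, 21+2, 26+0) = 26
R[7] = max(2+26, 7+21, 11+16, …, 26+2, 29+0) = 29
R[8] = max(2+29, 7+26, 11+21, …, 29+2, 32+0) = 33
One optimal cutting: 6 + 2 → €26 + €7 = €33.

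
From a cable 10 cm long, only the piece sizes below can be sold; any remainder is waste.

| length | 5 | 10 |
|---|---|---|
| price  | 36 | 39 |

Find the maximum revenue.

Build f[k] bottom-up: f[k] = max over allowed piece i of (p[i] + f[k−i]).
f[1] = 0
f[2] = 0
f[3] = 0
f[4] = 0
f[5] = 36
f[6] = 36
f[7] = 36
f[8] = 36
f[9] = 36
f[10] = max(36+36, 39+0) = 72
One optimal cutting: 5 + 5 → $72.

72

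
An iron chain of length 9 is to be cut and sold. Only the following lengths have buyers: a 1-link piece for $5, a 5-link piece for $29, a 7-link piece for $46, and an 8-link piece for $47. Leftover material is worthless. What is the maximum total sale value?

56

Let f[k] be the best obtainable value from length k. For each k, try every first piece i and keep the best of price[i] + f[k−i].
f[1] = 5
f[2] = 10  (first piece 1, then f[1]=5)
f[3] = 15  (first piece 1, then f[2]=10)
f[4] = 20  (first piece 1, then f[3]=15)
f[5] = max(5+20, 29+0) = 29
f[6] = max(5+29, 29+5) = 34
f[7] = max(5+34, 29+10, 46+0) = 46
f[8] = max(5+46, 29+15, 46+5, 47+0) = 51
f[9] = max(5+51, 29+20, 46+10, 47+5) = 56
One optimal cutting: 7 + 1 + 1 → $56.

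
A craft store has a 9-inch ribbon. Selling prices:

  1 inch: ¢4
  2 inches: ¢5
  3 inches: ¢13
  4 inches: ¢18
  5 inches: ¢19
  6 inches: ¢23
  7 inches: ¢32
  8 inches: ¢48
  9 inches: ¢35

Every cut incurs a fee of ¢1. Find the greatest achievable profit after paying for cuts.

51

Build r[k] bottom-up: r[k] = max over allowed piece i of (p[i] + r[k−i]) − 1 per cut.
r[1] = 4
r[2] = 7  (first piece 1, then r[1]=4)
r[3] = 13
r[4] = 18
r[5] = 21  (first piece 1, then r[4]=18)
r[6] = 25  (first piece 3, then r[3]=13)
r[7] = 32
r[8] = 48
r[9] = 51  (first piece 1, then r[8]=48)
One optimal plan: pieces 8 + 1 (1 cut) → ¢52 − ¢1 = ¢51.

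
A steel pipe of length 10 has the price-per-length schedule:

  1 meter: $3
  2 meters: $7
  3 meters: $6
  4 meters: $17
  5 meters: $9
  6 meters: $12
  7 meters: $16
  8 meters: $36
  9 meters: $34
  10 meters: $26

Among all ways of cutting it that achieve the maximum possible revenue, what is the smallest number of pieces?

2

Build r[k] bottom-up: r[k] = max over allowed piece i of (p[i] + r[k−i]).
r[1] = 3
r[2] = 7
r[3] = 10  (first piece 1, then r[2]=7)
r[4] = 17
r[5] = 20  (first piece 1, then r[4]=17)
r[6] = 24  (first piece 2, then r[4]=17)
r[7] = 27  (first piece 1, then r[6]=24)
r[8] = 36
r[9] = 39  (first piece 1, then r[8]=36)
r[10] = 43  (first piece 2, then r[8]=36)
Maximum revenue is $43.
Now minimize piece count subject to staying optimal: for each k, pieces[k] = 1 + min over i with p[i]+r[k−i]=r[k] of pieces[k−i].
pieces[7] = 3
pieces[8] = 1
pieces[9] = 2
pieces[10] = 2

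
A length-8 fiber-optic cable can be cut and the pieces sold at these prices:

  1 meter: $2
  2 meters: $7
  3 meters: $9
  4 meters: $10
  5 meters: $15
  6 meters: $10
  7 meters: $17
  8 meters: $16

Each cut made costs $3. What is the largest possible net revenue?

21

Let r[k] be the best obtainable value from length k. For each k, try every first piece i and keep the best of price[i] + r[k−i] minus the 3 cut fee when i<k.
r[1] = 2
r[2] = max(2+2-3, 7+0) = 7
r[3] = max(2+7-3, 7+2-3, 9+0) = 9
r[4] = max(2+9-3, 7+7-3, 9+2-3, 10+0) = 11
r[5] = max(2+11-3, 7+9-3, 9+7-3, 10+2-3, 15+0) = 15
r[6] = max(2+15-3, 7+11-3, 9+9-3, 10+7-3, 15+2-3, 10+0) = 15
r[7] = max(2+15-3, 7+15-3, 9+11-3, …, 10+2-3, 17+0) = 19
r[8] = max(2+19-3, 7+15-3, 9+15-3, …, 17+2-3, 16+0) = 21
One optimal plan: pieces 5 + 3 (1 cut) → $24 − $3 = $21.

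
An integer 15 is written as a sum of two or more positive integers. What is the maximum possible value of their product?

243

Let P[k] be the best product for length k (with at least one cut). For each first piece i, the rest contributes max(k−i, P[k−i]).
Small cases: P[2]=1, P[3]=2, P[4]=4, P[5]=6, P[6]=9, P[7]=12, P[8]=18, P[9]=27, P[10]=36.
P[11] = max(1×36, 2×27, 3×18, …, 9×2, 10×1) = 54
P[12] = max(1×54, 2×36, 3×27, …, 10×2, 11×1) = 81
P[13] = max(1×81, 2×54, 3×36, …, 11×2, 12×1) = 108
P[14] = max(1×108, 2×81, 3×54, …, 12×2, 13×1) = 162
P[15] = max(1×162, 2×108, 3×81, …, 13×2, 14×1) = 243
One optimal split: 3 + 3 + 3 + 3 + 3; product 3×3×3×3×3 = 243.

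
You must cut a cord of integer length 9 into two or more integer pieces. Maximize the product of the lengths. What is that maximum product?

Let prod[k] be the best product for length k (with at least one cut). For each first piece i, the rest contributes max(k−i, prod[k−i]).
Small cases: prod[2]=1, prod[3]=2, prod[4]=4.
prod[5] = 2×max(3,2) = 2×3 = 6
prod[6] = 3×max(3,2) = 3×3 = 9
prod[7] = 2×max(5,6) = 2×6 = 12
prod[8] = 2×max(6,9) = 2×9 = 18
prod[9] = 3×max(6,9) = 3×9 = 27
One optimal split: 3 + 3 + 3; product 3×3×3 = 27.

27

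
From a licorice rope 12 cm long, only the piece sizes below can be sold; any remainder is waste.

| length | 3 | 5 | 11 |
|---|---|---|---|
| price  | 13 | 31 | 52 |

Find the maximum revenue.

Consider every possible first cut. r[k] is the best of p[i]+r[k−i] over all sellable i≤k.
r[1] = 0
r[2] = 0
r[3] = 13
r[4] = 13
r[5] = 31
r[6] = 31
r[7] = 31
r[8] = 44  (first piece 3, then r[5]=31)
r[9] = 44
r[10] = 62  (first piece 5, then r[5]=31)
r[11] = 62
r[12] = 62
One optimal cutting: pieces 5 + 5 with 2 cm of scrap → ¢62.

62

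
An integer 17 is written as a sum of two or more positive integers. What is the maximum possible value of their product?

486

Fill m[k] for k=2..17: at each k try every first piece i and multiply by the better of (k−i) uncut or m[k−i].
m[2] = 1×max(1,0) = 1×1 = 1
m[3] = 1×max(2,1) = 1×2 = 2
m[4] = 2×max(2,1) = 2×2 = 4
m[5] = 2×max(3,2) = 2×3 = 6
m[6] = 3×max(3,2) = 3×3 = 9
m[7] = 2×max(5,6) = 2×6 = 12
m[8] = 2×max(6,9) = 2×9 = 18
m[9] = 3×max(6,9) = 3×9 = 27
m[10] = 2×max(8,18) = 2×18 = 36
m[11] = 2×max(9,27) = 2×27 = 54
m[12] = 3×max(9,27) = 3×27 = 81
m[13] = 2×max(11,54) = 2×54 = 108
m[14] = 2×max(12,81) = 2×81 = 162
m[15] = 3×max(12,81) = 3×81 = 243
m[16] = 2×max(14,162) = 2×162 = 324
m[17] = 2×max(15,243) = 2×243 = 486
One optimal split: 3 + 3 + 3 + 3 + 3 + 2; product 3×3×3×3×3×2 = 486.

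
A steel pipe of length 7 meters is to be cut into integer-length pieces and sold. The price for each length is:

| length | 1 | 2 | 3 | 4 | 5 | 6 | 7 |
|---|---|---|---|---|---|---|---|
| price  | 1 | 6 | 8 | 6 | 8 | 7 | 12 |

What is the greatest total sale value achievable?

20

Let v[k] be the best obtainable value from length k. For each k, try every first piece i and keep the best of price[i] + v[k−i].
v[1] = 1
v[2] = 6
v[3] = 8
v[4] = 12  (first piece 2, then v[2]=6)
v[5] = 14  (first piece 2, then v[3]=8)
v[6] = 18  (first piece 2, then v[4]=12)
v[7] = 20  (first piece 2, then v[5]=14)
One optimal cutting: 3 + 2 + 2 → $8 + $6 + $6 = $20.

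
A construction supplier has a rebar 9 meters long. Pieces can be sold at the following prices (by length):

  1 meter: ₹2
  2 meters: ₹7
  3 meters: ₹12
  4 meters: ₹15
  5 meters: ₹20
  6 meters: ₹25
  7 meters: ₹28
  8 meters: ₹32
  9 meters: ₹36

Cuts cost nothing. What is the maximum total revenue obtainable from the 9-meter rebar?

Let R[k] be the best obtainable value from length k. For each k, try every first piece i and keep the best of price[i] + R[k−i].
R[1] = 2
R[2] = 7
R[3] = 12
R[4] = 15
R[5] = 20
R[6] = 25
R[7] = 28
R[8] = 32  (first piece 2, then R[6]=25)
R[9] = 37  (first piece 3, then R[6]=25)
One optimal cutting: 6 + 3 → ₹25 + ₹12 = ₹37.

37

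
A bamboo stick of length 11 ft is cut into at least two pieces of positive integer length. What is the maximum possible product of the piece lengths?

54

Let P[k] be the best product for length k (with at least one cut). For each first piece i, the rest contributes max(k−i, P[k−i]).
P[2] = 1·max(1,0) = 1·1 = 1
P[3] = max(1·2, 2·1) = 2
P[4] = max(1·3, 2·2, 3·1) = 4
P[5] = max(1·4, 2·3, 3·2, 4·1) = 6
P[6] = max(1·6, 2·4, 3·3, 4·2, 5·1) = 9
P[7] = max(1·9, 2·6, 3·4, 4·3, 5·2, 6·1) = 12
P[8] = max(1·12, 2·9, 3·6, …, 6·2, 7·1) = 18
P[9] = max(1·18, 2·12, 3·9, …, 7·2, 8·1) = 27
P[10] = max(1·27, 2·18, 3·12, …, 8·2, 9·1) = 36
P[11] = max(1·36, 2·27, 3·18, …, 9·2, 10·1) = 54
One optimal split: 3 + 3 + 3 + 2; product 3·3·3·2 = 54.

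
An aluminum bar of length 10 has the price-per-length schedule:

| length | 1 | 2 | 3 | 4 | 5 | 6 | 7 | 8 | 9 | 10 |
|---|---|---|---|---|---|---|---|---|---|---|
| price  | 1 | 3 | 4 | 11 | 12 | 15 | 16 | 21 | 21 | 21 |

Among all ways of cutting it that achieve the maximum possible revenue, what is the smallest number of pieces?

2

Build r[k] bottom-up: r[k] = max over allowed piece i of (p[i] + r[k−i]).
r[1] = 1
r[2] = 3
r[3] = 4  (first piece 1, then r[2]=3)
r[4] = 11
r[5] = 12  (first piece 1, then r[4]=11)
r[6] = 15
r[7] = 16  (first piece 1, then r[6]=15)
r[8] = 22  (first piece 4, then r[4]=11)
r[9] = 23  (first piece 1, then r[8]=22)
r[10] = 26  (first piece 4, then r[6]=15)
Maximum revenue is $26.
Now minimize piece count subject to staying optimal: for each k, pieces[k] = 1 + min over i with p[i]+r[k−i]=r[k] of pieces[k−i].
pieces[7] = 1
pieces[8] = 2
pieces[9] = 2
pieces[10] = 2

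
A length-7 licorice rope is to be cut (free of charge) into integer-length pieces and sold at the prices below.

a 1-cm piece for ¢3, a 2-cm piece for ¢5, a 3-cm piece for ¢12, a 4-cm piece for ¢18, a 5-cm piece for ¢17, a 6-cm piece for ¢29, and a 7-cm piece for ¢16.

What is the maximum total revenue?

Consider every possible first cut. r[k] is the best of p[i]+r[k−i] over all sellable i≤k.
r[1] = 3
r[2] = 6  (first piece 1, then r[1]=3)
r[3] = 12
r[4] = 18
r[5] = 21  (first piece 1, then r[4]=18)
r[6] = 29
r[7] = 32  (first piece 1, then r[6]=29)
One optimal cutting: 6 + 1 → ¢29 + ¢3 = ¢32.

32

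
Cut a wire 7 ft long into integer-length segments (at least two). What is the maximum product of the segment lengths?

12

Define f[k] = max over 1≤i<k of i · max(k−i, f[k−i]); the inner max lets the remainder stay uncut if that's better.
f[2] = 1·max(1,0) = 1·1 = 1
f[3] = max(1·2, 2·1) = 2
f[4] = max(1·3, 2·2, 3·1) = 4
f[5] = max(1·4, 2·3, 3·2, 4·1) = 6
f[6] = max(1·6, 2·4, 3·3, 4·2, 5·1) = 9
f[7] = max(1·9, 2·6, 3·4, 4·3, 5·2, 6·1) = 12
One optimal split: 3 + 2 + 2; product 3·2·2 = 12.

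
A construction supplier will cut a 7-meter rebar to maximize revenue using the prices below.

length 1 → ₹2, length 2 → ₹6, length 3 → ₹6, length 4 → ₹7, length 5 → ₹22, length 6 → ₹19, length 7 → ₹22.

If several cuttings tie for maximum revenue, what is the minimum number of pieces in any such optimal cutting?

2

Let r[k] be the best obtainable value from length k. For each k, try every first piece i and keep the best of price[i] + r[k−i].
r[1] = 2
r[2] = 6
r[3] = 8  (first piece 1, then r[2]=6)
r[4] = 12  (first piece 2, then r[2]=6)
r[5] = 22
r[6] = 24  (first piece 1, then r[5]=22)
r[7] = 28  (first piece 2, then r[5]=22)
Maximum revenue is ₹28.
Now minimize piece count subject to staying optimal: for each k, pieces[k] = 1 + min over i with p[i]+r[k−i]=r[k] of pieces[k−i].
pieces[4] = 2
pieces[5] = 1
pieces[6] = 2
pieces[7] = 2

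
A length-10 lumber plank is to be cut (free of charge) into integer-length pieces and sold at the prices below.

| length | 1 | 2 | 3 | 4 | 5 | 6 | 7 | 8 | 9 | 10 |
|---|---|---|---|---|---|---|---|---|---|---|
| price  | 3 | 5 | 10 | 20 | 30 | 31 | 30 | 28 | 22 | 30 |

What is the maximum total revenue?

Consider every possible first cut. R[k] is the best of p[i]+R[k−i] over all sellable i≤k.
R[1] = 3
R[2] = 6  (first piece 1, then R[1]=3)
R[3] = 10
R[4] = 20
R[5] = 30
R[6] = 33  (first piece 1, then R[5]=30)
R[7] = 36  (first piece 1, then R[6]=33)
R[8] = 40  (first piece 3, then R[5]=30)
R[9] = 50  (first piece 4, then R[5]=30)
R[10] = 60  (first piece 5, then R[5]=30)
One optimal cutting: 5 + 5 → $30 + $30 = $60.

60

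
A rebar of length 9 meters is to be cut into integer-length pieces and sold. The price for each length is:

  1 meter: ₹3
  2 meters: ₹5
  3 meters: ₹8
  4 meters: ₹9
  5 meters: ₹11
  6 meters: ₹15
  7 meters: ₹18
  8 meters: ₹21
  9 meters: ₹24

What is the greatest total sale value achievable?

Consider every possible first cut. r[k] is the best of p[i]+r[k−i] over all sellable i≤k.
r[1] = 3
r[2] = 6  (first piece 1, then r[1]=3)
r[3] = 9  (first piece 1, then r[2]=6)
r[4] = 12  (first piece 1, then r[3]=9)
r[5] = 15  (first piece 1, then r[4]=12)
r[6] = 18  (first piece 1, then r[5]=15)
r[7] = 21  (first piece 1, then r[6]=18)
r[8] = 24  (first piece 1, then r[7]=21)
r[9] = 27  (first piece 1, then r[8]=24)
One optimal cutting: 1 + 1 + 1 + 1 + 1 + 1 + 1 + 1 + 1 → ₹3 + ₹3 + ₹3 + ₹3 + ₹3 + ₹3 + ₹3 + ₹3 + ₹3 = ₹27.

27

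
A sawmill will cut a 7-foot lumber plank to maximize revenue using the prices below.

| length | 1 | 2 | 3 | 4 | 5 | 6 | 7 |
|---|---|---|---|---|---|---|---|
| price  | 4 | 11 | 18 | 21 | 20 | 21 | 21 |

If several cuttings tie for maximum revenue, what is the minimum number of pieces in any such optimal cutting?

Build r[k] bottom-up: r[k] = max over allowed piece i of (p[i] + r[k−i]).
r[1] = 4
r[2] = 11
r[3] = 18
r[4] = 22  (first piece 1, then r[3]=18)
r[5] = 29  (first piece 2, then r[3]=18)
r[6] = 36  (first piece 3, then r[3]=18)
r[7] = 40  (first piece 1, then r[6]=36)
Maximum revenue is $40.
Now minimize piece count subject to staying optimal: for each k, pieces[k] = 1 + min over i with p[i]+r[k−i]=r[k] of pieces[k−i].
pieces[4] = 2
pieces[5] = 2
pieces[6] = 2
pieces[7] = 3

3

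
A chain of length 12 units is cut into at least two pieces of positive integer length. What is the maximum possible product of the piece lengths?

81

Define g[k] = max over 1≤i<k of i · max(k−i, g[k−i]); the inner max lets the remainder stay uncut if that's better.
g[2] = 1*max(1,0) = 1*1 = 1
g[3] = 1*max(2,1) = 1*2 = 2
g[4] = 2*max(2,1) = 2*2 = 4
g[5] = 2*max(3,2) = 2*3 = 6
g[6] = 3*max(3,2) = 3*3 = 9
g[7] = 2*max(5,6) = 2*6 = 12
g[8] = 2*max(6,9) = 2*9 = 18
g[9] = 3*max(6,9) = 3*9 = 27
g[10] = 2*max(8,18) = 2*18 = 36
g[11] = 2*max(9,27) = 2*27 = 54
g[12] = 3*max(9,27) = 3*27 = 81
One optimal split: 3 + 3 + 3 + 3; product 3*3*3*3 = 81.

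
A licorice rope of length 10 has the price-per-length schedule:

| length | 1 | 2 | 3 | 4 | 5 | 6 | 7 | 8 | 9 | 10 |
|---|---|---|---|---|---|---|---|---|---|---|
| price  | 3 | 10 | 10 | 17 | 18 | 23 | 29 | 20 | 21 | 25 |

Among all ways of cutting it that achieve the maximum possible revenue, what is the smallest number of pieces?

5

Consider every possible first cut. r[k] is the best of p[i]+r[k−i] over all sellable i≤k.
r[1] = 3
r[2] = max(3+3, 10+0) = 10
r[3] = max(3+10, 10+3, 10+0) = 13
r[4] = max(3+13, 10+10, 10+3, 17+0) = 20
r[5] = max(3+20, 10+13, 10+10, 17+3, 18+0) = 23
r[6] = max(3+23, 10+20, 10+13, 17+10, 18+3, 23+0) = 30
r[7] = max(3+30, 10+23, 10+20, …, 23+3, 29+0) = 33
r[8] = max(3+33, 10+30, 10+23, …, 29+3, 20+0) = 40
r[9] = max(3+40, 10+33, 10+30, …, 20+3, 21+0) = 43
r[10] = max(3+43, 10+40, 10+33, …, 21+3, 25+0) = 50
Maximum revenue is ¢50.
Now minimize piece count subject to staying optimal: for each k, pieces[k] = 1 + min over i with p[i]+r[k−i]=r[k] of pieces[k−i].
pieces[7] = 4
pieces[8] = 4
pieces[9] = 5
pieces[10] = 5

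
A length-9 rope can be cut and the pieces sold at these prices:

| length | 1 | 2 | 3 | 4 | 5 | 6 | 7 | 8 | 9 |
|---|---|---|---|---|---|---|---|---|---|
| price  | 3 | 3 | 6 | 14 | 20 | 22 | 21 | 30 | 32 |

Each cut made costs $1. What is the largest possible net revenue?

33

Let v[k] be the best obtainable value from length k. For each k, try every first piece i and keep the best of price[i] + v[k−i] minus the 1 cut fee when i<k.
v[1] = 3
v[2] = 5  (first piece 1, then v[1]=3)
v[3] = 7  (first piece 1, then v[2]=5)
v[4] = 14
v[5] = 20
v[6] = 22  (first piece 1, then v[5]=20)
v[7] = 24  (first piece 1, then v[6]=22)
v[8] = 30
v[9] = 33  (first piece 4, then v[5]=20)
One optimal plan: pieces 5 + 4 (1 cut) → $34 − $1 = $33.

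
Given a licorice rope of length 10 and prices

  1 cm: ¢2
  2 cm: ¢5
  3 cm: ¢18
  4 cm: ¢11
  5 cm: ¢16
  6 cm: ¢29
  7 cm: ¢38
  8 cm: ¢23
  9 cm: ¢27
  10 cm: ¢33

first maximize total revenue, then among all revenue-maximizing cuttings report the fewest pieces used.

Let r[k] be the best obtainable value from length k. For each k, try every first piece i and keep the best of price[i] + r[k−i].
r[1] = 2
r[2] = 5
r[3] = 18
r[4] = 20  (first piece 1, then r[3]=18)
r[5] = 23  (first piece 2, then r[3]=18)
r[6] = 36  (first piece 3, then r[3]=18)
r[7] = 38  (first piece 1, then r[6]=36)
r[8] = 41  (first piece 2, then r[6]=36)
r[9] = 54  (first piece 3, then r[6]=36)
r[10] = 56  (first piece 1, then r[9]=54)
Maximum revenue is ¢56.
Now minimize piece count subject to staying optimal: for each k, pieces[k] = 1 + min over i with p[i]+r[k−i]=r[k] of pieces[k−i].
pieces[7] = 1
pieces[8] = 3
pieces[9] = 3
pieces[10] = 2

2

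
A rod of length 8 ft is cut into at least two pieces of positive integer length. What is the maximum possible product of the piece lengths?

18

Let f[k] be the best product for length k (with at least one cut). For each first piece i, the rest contributes max(k−i, f[k−i]).
f[2] = 1·max(1,0) = 1·1 = 1
f[3] = max(1·2, 2·1) = 2
f[4] = max(1·3, 2·2, 3·1) = 4
f[5] = max(1·4, 2·3, 3·2, 4·1) = 6
f[6] = max(1·6, 2·4, 3·3, 4·2, 5·1) = 9
f[7] = max(1·9, 2·6, 3·4, 4·3, 5·2, 6·1) = 12
f[8] = max(1·12, 2·9, 3·6, …, 6·2, 7·1) = 18
One optimal split: 3 + 3 + 2; product 3·3·2 = 18.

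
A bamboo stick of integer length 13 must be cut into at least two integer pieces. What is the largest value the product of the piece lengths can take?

Fill f[k] for k=2..13: at each k try every first piece i and multiply by the better of (k−i) uncut or f[k−i].
f[2] = 1×max(1,0) = 1×1 = 1
f[3] = 1×max(2,1) = 1×2 = 2
f[4] = 2×max(2,1) = 2×2 = 4
f[5] = 2×max(3,2) = 2×3 = 6
f[6] = 3×max(3,2) = 3×3 = 9
f[7] = 2×max(5,6) = 2×6 = 12
f[8] = 2×max(6,9) = 2×9 = 18
f[9] = 3×max(6,9) = 3×9 = 27
f[10] = 2×max(8,18) = 2×18 = 36
f[11] = 2×max(9,27) = 2×27 = 54
f[12] = 3×max(9,27) = 3×27 = 81
f[13] = 2×max(11,54) = 2×54 = 108
One optimal split: 3 + 3 + 3 + 2 + 2; product 3×3×3×2×2 = 108.

108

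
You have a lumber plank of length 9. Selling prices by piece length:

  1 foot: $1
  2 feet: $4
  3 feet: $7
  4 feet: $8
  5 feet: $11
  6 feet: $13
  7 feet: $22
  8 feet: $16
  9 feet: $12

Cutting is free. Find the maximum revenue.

Let best[k] be the best obtainable value from length k. For each k, try every first piece i and keep the best of price[i] + best[k−i].
best[1] = 1
best[2] = max(1+1, 4+0) = 4
best[3] = max(1+4, 4+1, 7+0) = 7
best[4] = max(1+7, 4+4, 7+1, 8+0) = 8
best[5] = max(1+8, 4+7, 7+4, 8+1, 11+0) = 11
best[6] = max(1+11, 4+8, 7+7, 8+4, 11+1, 13+0) = 14
best[7] = max(1+14, 4+11, 7+8, …, 13+1, 22+0) = 22
best[8] = max(1+22, 4+14, 7+11, …, 22+1, 16+0) = 23
best[9] = max(1+23, 4+22, 7+14, …, 16+1, 12+0) = 26
One optimal cutting: 7 + 2 → $22 + $4 = $26.

26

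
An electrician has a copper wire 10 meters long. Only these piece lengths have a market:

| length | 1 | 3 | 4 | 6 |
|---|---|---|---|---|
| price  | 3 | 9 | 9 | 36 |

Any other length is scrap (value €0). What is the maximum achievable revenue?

48

Build r[k] bottom-up: r[k] = max over allowed piece i of (p[i] + r[k−i]).
r[1] = 3
r[2] = 6  (first piece 1, then r[1]=3)
r[3] = max(3+6, 9+0) = 9
r[4] = max(3+9, 9+3, 9+0) = 12
r[5] = max(3+12, 9+6, 9+3) = 15
r[6] = max(3+15, 9+9, 9+6, 36+0) = 36
r[7] = max(3+36, 9+12, 9+9, 36+3) = 39
r[8] = max(3+39, 9+15, 9+12, 36+6) = 42
r[9] = max(3+42, 9+36, 9+15, 36+9) = 45
r[10] = max(3+45, 9+39, 9+36, 36+12) = 48
One optimal cutting: 6 + 1 + 1 + 1 + 1 → €48.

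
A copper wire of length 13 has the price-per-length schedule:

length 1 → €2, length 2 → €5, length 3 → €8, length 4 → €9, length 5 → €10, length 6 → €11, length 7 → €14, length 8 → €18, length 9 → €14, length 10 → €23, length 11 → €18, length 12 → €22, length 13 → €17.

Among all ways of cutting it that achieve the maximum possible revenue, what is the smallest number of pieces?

Let r[k] be the best obtainable value from length k. For each k, try every first piece i and keep the best of price[i] + r[k−i].
r[1] = 2
r[2] = max(2+2, 5+0) = 5
r[3] = max(2+5, 5+2, 8+0) = 8
r[4] = max(2+8, 5+5, 8+2, 9+0) = 10
r[5] = max(2+10, 5+8, 8+5, 9+2, 10+0) = 13
r[6] = max(2+13, 5+10, 8+8, 9+5, 10+2, 11+0) = 16
r[7] = max(2+16, 5+13, 8+10, …, 11+2, 14+0) = 18
r[8] = max(2+18, 5+16, 8+13, …, 14+2, 18+0) = 21
r[9] = max(2+21, 5+18, 8+16, …, 18+2, 14+0) = 24
r[10] = max(2+24, 5+21, 8+18, …, 14+2, 23+0) = 26
r[11] = max(2+26, 5+24, 8+21, …, 23+2, 18+0) = 29
r[12] = max(2+29, 5+26, 8+24, …, 18+2, 22+0) = 32
r[13] = max(2+32, 5+29, 8+26, …, 22+2, 17+0) = 34
Maximum revenue is €34.
Now minimize piece count subject to staying optimal: for each k, pieces[k] = 1 + min over i with p[i]+r[k−i]=r[k] of pieces[k−i].
pieces[10] = 4
pieces[11] = 4
pieces[12] = 4
pieces[13] = 5

5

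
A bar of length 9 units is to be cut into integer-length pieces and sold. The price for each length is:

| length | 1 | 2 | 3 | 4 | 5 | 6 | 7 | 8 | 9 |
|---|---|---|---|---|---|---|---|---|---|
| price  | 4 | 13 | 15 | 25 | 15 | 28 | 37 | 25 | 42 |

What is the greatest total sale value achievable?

56

Consider every possible first cut. best[k] is the best of p[i]+best[k−i] over all sellable i≤k.
best[1] = 4
best[2] = max(4+4, 13+0) = 13
best[3] = max(4+13, 13+4, 15+0) = 17
best[4] = max(4+17, 13+13, 15+4, 25+0) = 26
best[5] = max(4+26, 13+17, 15+13, 25+4, 15+0) = 30
best[6] = max(4+30, 13+26, 15+17, 25+13, 15+4, 28+0) = 39
best[7] = max(4+39, 13+30, 15+26, …, 28+4, 37+0) = 43
best[8] = max(4+43, 13+39, 15+30, …, 37+4, 25+0) = 52
best[9] = max(4+52, 13+43, 15+39, …, 25+4, 42+0) = 56
One optimal cutting: 2 + 2 + 2 + 2 + 1 → $13 + $13 + $13 + $13 + $4 = $56.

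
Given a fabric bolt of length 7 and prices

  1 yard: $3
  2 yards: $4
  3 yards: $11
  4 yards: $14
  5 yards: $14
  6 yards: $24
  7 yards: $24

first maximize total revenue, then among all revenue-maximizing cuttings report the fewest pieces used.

Let r[k] be the best obtainable value from length k. For each k, try every first piece i and keep the best of price[i] + r[k−i].
r[1] = 3
r[2] = max(3+3, 4+0) = 6
r[3] = max(3+6, 4+3, 11+0) = 11
r[4] = max(3+11, 4+6, 11+3, 14+0) = 14
r[5] = max(3+14, 4+11, 11+6, 14+3, 14+0) = 17
r[6] = max(3+17, 4+14, 11+11, 14+6, 14+3, 24+0) = 24
r[7] = max(3+24, 4+17, 11+14, …, 24+3, 24+0) = 27
Maximum revenue is $27.
Now minimize piece count subject to staying optimal: for each k, pieces[k] = 1 + min over i with p[i]+r[k−i]=r[k] of pieces[k−i].
pieces[4] = 1
pieces[5] = 2
pieces[6] = 1
pieces[7] = 2

2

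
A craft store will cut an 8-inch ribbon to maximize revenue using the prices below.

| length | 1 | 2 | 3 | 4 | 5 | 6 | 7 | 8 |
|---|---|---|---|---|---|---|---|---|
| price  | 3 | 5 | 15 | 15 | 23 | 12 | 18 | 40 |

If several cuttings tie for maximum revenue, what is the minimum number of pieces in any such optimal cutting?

1

Let r[k] be the best obtainable value from length k. For each k, try every first piece i and keep the best of price[i] + r[k−i].
r[1] = 3
r[2] = max(3+3, 5+0) = 6
r[3] = max(3+6, 5+3, 15+0) = 15
r[4] = max(3+15, 5+6, 15+3, 15+0) = 18
r[5] = max(3+18, 5+15, 15+6, 15+3, 23+0) = 23
r[6] = max(3+23, 5+18, 15+15, 15+6, 23+3, 12+0) = 30
r[7] = max(3+30, 5+23, 15+18, …, 12+3, 18+0) = 33
r[8] = max(3+33, 5+30, 15+23, …, 18+3, 40+0) = 40
Maximum revenue is ¢40.
Now minimize piece count subject to staying optimal: for each k, pieces[k] = 1 + min over i with p[i]+r[k−i]=r[k] of pieces[k−i].
pieces[5] = 1
pieces[6] = 2
pieces[7] = 3
pieces[8] = 1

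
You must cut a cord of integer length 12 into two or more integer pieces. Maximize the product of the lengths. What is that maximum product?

81

Define P[k] = max over 1≤i<k of i · max(k−i, P[k−i]); the inner max lets the remainder stay uncut if that's better.
P[2] = 1×max(1,0) = 1×1 = 1
P[3] = 1×max(2,1) = 1×2 = 2
P[4] = 2×max(2,1) = 2×2 = 4
P[5] = 2×max(3,2) = 2×3 = 6
P[6] = 3×max(3,2) = 3×3 = 9
P[7] = 2×max(5,6) = 2×6 = 12
P[8] = 2×max(6,9) = 2×9 = 18
P[9] = 3×max(6,9) = 3×9 = 27
P[10] = 2×max(8,18) = 2×18 = 36
P[11] = 2×max(9,27) = 2×27 = 54
P[12] = 3×max(9,27) = 3×27 = 81
One optimal split: 3 + 3 + 3 + 3; product 3×3×3×3 = 81.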